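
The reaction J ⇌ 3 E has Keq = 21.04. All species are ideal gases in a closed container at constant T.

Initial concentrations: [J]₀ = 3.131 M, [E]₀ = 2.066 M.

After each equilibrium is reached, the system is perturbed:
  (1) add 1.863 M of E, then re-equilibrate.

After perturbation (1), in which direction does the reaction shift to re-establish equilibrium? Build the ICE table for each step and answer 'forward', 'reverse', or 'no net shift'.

Direction: reverse

Q₀ = 2.816 vs Keq = 21.04 ⇒ Q<K, forward
Step 1:
                  J         E
  I           3.131     2.066
  C         -0.5703     1.711
  E           2.561     3.777
  solve Keq expr → x = 0.5703; check Q = 21.04
Then add 1.863 M of E.
Step 2:
                  J         E
  I           2.561      5.64
  C          0.5383    -1.615
  E           3.099     4.025
  solve Keq expr → x = -0.5383; check Q = 21.04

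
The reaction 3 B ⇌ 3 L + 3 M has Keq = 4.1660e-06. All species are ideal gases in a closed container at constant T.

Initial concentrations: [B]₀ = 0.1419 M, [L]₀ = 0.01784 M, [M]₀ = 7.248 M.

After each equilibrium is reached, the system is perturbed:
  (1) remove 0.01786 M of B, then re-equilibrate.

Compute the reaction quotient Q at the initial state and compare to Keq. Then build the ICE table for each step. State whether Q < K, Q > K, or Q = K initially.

Q₀ = 0.7566 vs Keq = 4.1660e-06 ⇒ Q>K, reverse
Step 1:
                   B          L          M
  Initial     0.1419    0.01784      7.248
  Change     0.01749   -0.01749   -0.01749
  Equil       0.1594 3.5469e-04      7.231
  solve Keq expr → x = -0.005828; check Q = 4.1660e-06
Then remove 0.01786 M of B.
Step 2:
                   B          L          M
  Initial     0.1415 3.5469e-04      7.231
  Change  3.9655e-05 -3.9655e-05 -3.9655e-05
  Equil       0.1416 3.1504e-04       7.23
  solve Keq expr → x = -1.3218e-05; check Q = 4.1660e-06

Q₀ = 0.7566; Q > K (proceeds reverse)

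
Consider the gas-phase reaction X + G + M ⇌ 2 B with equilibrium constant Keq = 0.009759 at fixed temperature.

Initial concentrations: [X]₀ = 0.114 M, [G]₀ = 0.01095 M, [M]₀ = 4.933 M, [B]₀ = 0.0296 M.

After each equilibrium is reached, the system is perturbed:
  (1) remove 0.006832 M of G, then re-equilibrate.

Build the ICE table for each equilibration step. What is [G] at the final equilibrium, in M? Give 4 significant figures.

[G]_eq = 0.01429 M

Q₀ = 0.1423 vs Keq = 0.009759 ⇒ Q>K, reverse
Step 1:
                   X          G          M          B
  init         0.114    0.01095      4.933     0.0296
  Δ         0.009311   0.009311   0.009311   -0.01862
  eq          0.1233    0.02026      4.942    0.01098
  solve Keq expr → x = -0.009311; check Q = 0.009759
Then remove 0.006832 M of G.
Step 2:
                   X          G          M          B
  init        0.1233    0.01343      4.942    0.01098
  Δ       8.6245e-04 8.6245e-04 8.6245e-04  -0.001725
  eq          0.1242    0.01429      4.943   0.009253
  solve Keq expr → x = -8.6245e-04; check Q = 0.009759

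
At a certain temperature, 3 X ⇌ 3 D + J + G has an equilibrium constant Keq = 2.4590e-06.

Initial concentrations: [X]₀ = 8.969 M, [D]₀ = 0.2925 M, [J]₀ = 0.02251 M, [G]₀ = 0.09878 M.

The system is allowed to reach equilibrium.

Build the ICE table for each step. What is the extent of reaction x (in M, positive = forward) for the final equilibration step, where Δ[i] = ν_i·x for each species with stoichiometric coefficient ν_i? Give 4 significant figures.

Q₀ = 7.7124e-08 vs Keq = 2.4590e-06 ⇒ Q<K, forward
Step 1:
                    X           D           J           G
  I             8.969      0.2925     0.02251     0.09878
  C            -0.195       0.195     0.06501     0.06501
  E             8.774      0.4875     0.08752      0.1638
  solve Keq expr → x = 0.06501; check Q = 2.4590e-06

x = 0.06501 M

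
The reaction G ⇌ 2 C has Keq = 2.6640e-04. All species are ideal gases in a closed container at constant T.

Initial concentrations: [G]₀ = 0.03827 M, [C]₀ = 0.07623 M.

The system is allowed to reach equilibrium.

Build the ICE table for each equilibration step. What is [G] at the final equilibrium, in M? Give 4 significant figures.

[G]_eq = 0.07416 M

Q₀ = 0.1518 vs Keq = 2.6640e-04 ⇒ Q>K, reverse
Step 1:
                  G         C
  init      0.03827   0.07623
  Δ         0.03589  -0.07179
  eq        0.07416  0.004445
  solve Keq expr → x = -0.03589; check Q = 2.6640e-04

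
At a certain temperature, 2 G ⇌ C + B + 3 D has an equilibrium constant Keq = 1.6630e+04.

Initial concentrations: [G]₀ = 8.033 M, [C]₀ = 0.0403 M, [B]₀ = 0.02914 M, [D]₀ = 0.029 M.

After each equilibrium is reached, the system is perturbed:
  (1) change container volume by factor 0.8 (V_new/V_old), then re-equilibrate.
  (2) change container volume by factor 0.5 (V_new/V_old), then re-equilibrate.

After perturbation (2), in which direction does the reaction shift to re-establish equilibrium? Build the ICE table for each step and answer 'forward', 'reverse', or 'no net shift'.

Q₀ = 4.4385e-10 vs Keq = 1.6630e+04 ⇒ Q<K, forward
Step 1:
                    G           C           B           D
  Initial       8.033      0.0403     0.02914       0.029
  Change       -7.072       3.536       3.536       10.61
  Equil        0.9607       3.576       3.565       10.64
  solve Keq expr → x = 3.536; check Q = 1.6630e+04
Then change container volume by factor 0.8 (V_new/V_old).
Step 2:
                    G           C           B           D
  Initial       1.201       4.471       4.457        13.3
  Change       0.3272     -0.1636     -0.1636     -0.4908
  Equil         1.528       4.307       4.293       12.81
  solve Keq expr → x = -0.1636; check Q = 1.6630e+04
Then change container volume by factor 0.5 (V_new/V_old).
Step 3:
                    G           C           B           D
  Initial       3.056       8.614       8.586       25.61
  Change        2.636      -1.318      -1.318      -3.954
  Equil         5.692       7.296       7.268       21.66
  solve Keq expr → x = -1.318; check Q = 1.6630e+04

Direction: reverse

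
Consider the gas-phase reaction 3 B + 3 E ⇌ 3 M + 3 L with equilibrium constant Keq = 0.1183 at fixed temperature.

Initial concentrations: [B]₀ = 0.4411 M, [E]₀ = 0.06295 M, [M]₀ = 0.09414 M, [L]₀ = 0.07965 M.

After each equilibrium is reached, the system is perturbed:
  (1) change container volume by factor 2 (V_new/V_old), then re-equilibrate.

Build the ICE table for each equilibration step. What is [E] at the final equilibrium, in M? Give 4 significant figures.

Q₀ = 0.01969 vs Keq = 0.1183 ⇒ Q<K, forward
Step 1:
                  B         E         M         L
  Initial    0.4411   0.06295   0.09414   0.07965
  Change   -0.01431  -0.01431   0.01431   0.01431
  Equil      0.4268   0.04864    0.1085   0.09396
  solve Keq expr → x = 0.004771; check Q = 0.1183
Then change container volume by factor 2 (V_new/V_old).
Step 2:
                  B         E         M         L
  Initial    0.2134   0.02432   0.05423   0.04698
  Change          0         0         0         0
  Equil      0.2134   0.02432   0.05423   0.04698
  solve Keq expr → x = 0; check Q = 0.1183

[E]_eq = 0.02432 M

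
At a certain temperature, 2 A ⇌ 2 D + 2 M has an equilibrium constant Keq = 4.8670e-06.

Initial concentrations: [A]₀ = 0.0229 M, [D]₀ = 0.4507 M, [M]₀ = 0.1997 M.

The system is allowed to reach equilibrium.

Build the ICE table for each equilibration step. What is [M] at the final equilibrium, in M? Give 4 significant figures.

Q₀ = 15.45 vs Keq = 4.8670e-06 ⇒ Q>K, reverse
Step 1:
                  A         D         M
  Initial    0.0229    0.4507    0.1997
  Change     0.1978   -0.1978   -0.1978
  Equil      0.2207    0.2529  0.001925
  solve Keq expr → x = -0.09889; check Q = 4.8670e-06

[M]_eq = 0.001925 M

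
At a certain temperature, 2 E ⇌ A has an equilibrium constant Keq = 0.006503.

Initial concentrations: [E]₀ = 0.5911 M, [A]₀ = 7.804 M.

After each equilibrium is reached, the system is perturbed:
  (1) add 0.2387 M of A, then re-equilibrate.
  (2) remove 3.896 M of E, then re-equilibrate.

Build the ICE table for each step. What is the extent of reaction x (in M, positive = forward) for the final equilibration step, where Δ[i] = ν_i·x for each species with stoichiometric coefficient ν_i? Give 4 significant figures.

Q₀ = 22.34 vs Keq = 0.006503 ⇒ Q>K, reverse
Step 1:
                    E           A
  init         0.5911       7.804
  Δ             13.15      -6.576
  eq            13.74       1.228
  solve Keq expr → x = -6.576; check Q = 0.006503
Then add 0.2387 M of A.
Step 2:
                    E           A
  init          13.74       1.467
  Δ            0.3505     -0.1753
  eq            14.09       1.292
  solve Keq expr → x = -0.1753; check Q = 0.006503
Then remove 3.896 M of E.
Step 3:
                    E           A
  init           10.2       1.292
  Δ            0.9633     -0.4816
  eq            11.16        0.81
  solve Keq expr → x = -0.4816; check Q = 0.006503

x = -0.4816 M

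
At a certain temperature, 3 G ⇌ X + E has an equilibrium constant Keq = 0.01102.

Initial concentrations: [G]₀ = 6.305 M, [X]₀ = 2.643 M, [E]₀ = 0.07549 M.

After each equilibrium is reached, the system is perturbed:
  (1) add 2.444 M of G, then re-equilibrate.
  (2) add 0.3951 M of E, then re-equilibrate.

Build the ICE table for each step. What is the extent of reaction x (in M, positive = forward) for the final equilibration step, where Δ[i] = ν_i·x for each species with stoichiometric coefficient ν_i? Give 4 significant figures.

x = -0.1518 M

Q₀ = 7.9603e-04 vs Keq = 0.01102 ⇒ Q<K, forward
Step 1:
                    G           X           E
  I             6.305       2.643     0.07549
  C            -1.209      0.4031      0.4031
  E             5.096       3.046      0.4786
  solve Keq expr → x = 0.4031; check Q = 0.01102
Then add 2.444 M of G.
Step 2:
                    G           X           E
  I              7.54       3.046      0.4786
  C            -1.121      0.3736      0.3736
  E             6.419        3.42      0.8522
  solve Keq expr → x = 0.3736; check Q = 0.01102
Then add 0.3951 M of E.
Step 3:
                    G           X           E
  I             6.419        3.42       1.247
  C            0.4555     -0.1518     -0.1518
  E             6.874       3.268       1.095
  solve Keq expr → x = -0.1518; check Q = 0.01102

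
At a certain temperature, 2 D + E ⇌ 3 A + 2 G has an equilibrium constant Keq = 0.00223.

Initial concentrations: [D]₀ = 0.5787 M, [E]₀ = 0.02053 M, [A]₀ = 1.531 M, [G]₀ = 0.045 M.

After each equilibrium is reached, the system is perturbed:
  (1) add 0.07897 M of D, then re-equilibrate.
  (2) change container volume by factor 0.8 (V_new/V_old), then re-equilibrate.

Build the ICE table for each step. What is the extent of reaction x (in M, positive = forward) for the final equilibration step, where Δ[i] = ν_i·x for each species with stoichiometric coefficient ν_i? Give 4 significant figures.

x = -4.5753e-04 M

Q₀ = 1.057 vs Keq = 0.00223 ⇒ Q>K, reverse
Step 1:
                   D          E          A          G
  Initial     0.5787    0.02053      1.531      0.045
  Change     0.04165    0.02083   -0.06248   -0.04165
  Equil       0.6204    0.04136      1.469   0.003348
  solve Keq expr → x = -0.02083; check Q = 0.00223
Then add 0.07897 M of D.
Step 2:
                   D          E          A          G
  Initial     0.6993    0.04136      1.469   0.003348
  Change  -4.1214e-04 -2.0607e-04 6.1822e-04 4.1214e-04
  Equil       0.6989    0.04115      1.469    0.00376
  solve Keq expr → x = 2.0607e-04; check Q = 0.00223
Then change container volume by factor 0.8 (V_new/V_old).
Step 3:
                   D          E          A          G
  Initial     0.8736    0.05144      1.836     0.0047
  Change  9.1507e-04 4.5753e-04  -0.001373 -9.1507e-04
  Equil       0.8746     0.0519      1.835   0.003785
  solve Keq expr → x = -4.5753e-04; check Q = 0.00223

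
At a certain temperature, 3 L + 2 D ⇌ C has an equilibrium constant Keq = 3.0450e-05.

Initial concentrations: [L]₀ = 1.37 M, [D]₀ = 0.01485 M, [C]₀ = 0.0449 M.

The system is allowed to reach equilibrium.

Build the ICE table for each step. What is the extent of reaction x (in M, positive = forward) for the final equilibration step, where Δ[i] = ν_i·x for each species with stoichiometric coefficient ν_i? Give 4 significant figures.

x = -0.0449 M

Q₀ = 79.18 vs Keq = 3.0450e-05 ⇒ Q>K, reverse
Step 1:
                  L         D         C
  init         1.37   0.01485    0.0449
  Δ          0.1347    0.0898   -0.0449
  eq          1.505    0.1046 1.1360e-06
  solve Keq expr → x = -0.0449; check Q = 3.0450e-05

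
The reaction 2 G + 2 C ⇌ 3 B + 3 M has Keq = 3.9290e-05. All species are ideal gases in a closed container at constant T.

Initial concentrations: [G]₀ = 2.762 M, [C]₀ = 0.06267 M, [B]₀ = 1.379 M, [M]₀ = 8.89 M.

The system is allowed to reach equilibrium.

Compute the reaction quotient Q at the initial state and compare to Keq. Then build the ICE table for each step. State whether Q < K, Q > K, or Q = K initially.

Q₀ = 6.1494e+04 vs Keq = 3.9290e-05 ⇒ Q>K, reverse
Step 1:
                  G         C         B         M
  init        2.762   0.06267     1.379      8.89
  Δ          0.9123    0.9123    -1.368    -1.368
  eq          3.674    0.9749   0.01058     7.522
  solve Keq expr → x = -0.4561; check Q = 3.9290e-05

Q₀ = 6.1494e+04; Q > K (proceeds reverse)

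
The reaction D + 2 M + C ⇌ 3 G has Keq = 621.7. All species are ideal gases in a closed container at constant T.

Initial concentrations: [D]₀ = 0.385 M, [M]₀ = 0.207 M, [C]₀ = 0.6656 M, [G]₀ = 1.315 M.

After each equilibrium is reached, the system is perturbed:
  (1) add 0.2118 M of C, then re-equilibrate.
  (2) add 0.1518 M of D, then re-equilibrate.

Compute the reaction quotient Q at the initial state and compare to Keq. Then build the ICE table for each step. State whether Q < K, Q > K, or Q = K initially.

Q₀ = 207.1 vs Keq = 621.7 ⇒ Q<K, forward
Step 1:
                  D         M         C         G
  Initial     0.385     0.207    0.6656     1.315
  Change   -0.03231  -0.06462  -0.03231   0.09694
  Equil      0.3527    0.1424    0.6333     1.412
  solve Keq expr → x = 0.03231; check Q = 621.7
Then add 0.2118 M of C.
Step 2:
                  D         M         C         G
  Initial    0.3527    0.1424    0.8451     1.412
  Change  -0.007213  -0.01443 -0.007213   0.02164
  Equil      0.3455     0.128    0.8379     1.434
  solve Keq expr → x = 0.007213; check Q = 621.7
Then add 0.1518 M of D.
Step 3:
                  D         M         C         G
  Initial    0.4973     0.128    0.8379     1.434
  Change  -0.008473  -0.01695 -0.008473   0.02542
  Equil      0.4888     0.111    0.8294     1.459
  solve Keq expr → x = 0.008473; check Q = 621.7

Q₀ = 207.1; Q < K (proceeds forward)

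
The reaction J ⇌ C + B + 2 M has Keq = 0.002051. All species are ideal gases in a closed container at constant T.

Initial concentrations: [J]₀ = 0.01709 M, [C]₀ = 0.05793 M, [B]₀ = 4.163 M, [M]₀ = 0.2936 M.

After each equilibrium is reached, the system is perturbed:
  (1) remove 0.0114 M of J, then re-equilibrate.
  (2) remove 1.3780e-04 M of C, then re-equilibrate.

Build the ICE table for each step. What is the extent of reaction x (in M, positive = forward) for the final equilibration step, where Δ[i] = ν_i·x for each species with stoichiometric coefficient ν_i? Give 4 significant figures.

Q₀ = 1.216 vs Keq = 0.002051 ⇒ Q>K, reverse
Step 1:
                    J           C           B           M
  Initial     0.01709     0.05793       4.163      0.2936
  Change      0.05679    -0.05679    -0.05679     -0.1136
  Equil       0.07388    0.001139       4.106        0.18
  solve Keq expr → x = -0.05679; check Q = 0.002051
Then remove 0.0114 M of J.
Step 2:
                    J           C           B           M
  Initial     0.06248    0.001139       4.106        0.18
  Change   1.6941e-04 -1.6941e-04 -1.6941e-04 -3.3883e-04
  Equil       0.06265  9.6934e-04       4.106      0.1797
  solve Keq expr → x = -1.6941e-04; check Q = 0.002051
Then remove 1.3780e-04 M of C.
Step 3:
                    J           C           B           M
  Initial     0.06265  8.3154e-04       4.106      0.1797
  Change  -1.3286e-04  1.3286e-04  1.3286e-04  2.6572e-04
  Equil       0.06252  9.6440e-04       4.106      0.1799
  solve Keq expr → x = 1.3286e-04; check Q = 0.002051

x = 1.3286e-04 M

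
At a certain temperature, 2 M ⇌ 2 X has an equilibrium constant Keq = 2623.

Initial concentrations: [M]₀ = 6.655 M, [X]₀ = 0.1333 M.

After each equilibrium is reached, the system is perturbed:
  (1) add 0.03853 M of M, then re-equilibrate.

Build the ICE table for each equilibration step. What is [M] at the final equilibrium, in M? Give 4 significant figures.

[M]_eq = 0.1307 M

Q₀ = 4.0120e-04 vs Keq = 2623 ⇒ Q<K, forward
Step 1:
                   M          X
  init         6.655     0.1333
  Δ           -6.525      6.525
  eq            0.13      6.658
  solve Keq expr → x = 3.262; check Q = 2623
Then add 0.03853 M of M.
Step 2:
                   M          X
  init        0.1685      6.658
  Δ         -0.03779    0.03779
  eq          0.1307      6.696
  solve Keq expr → x = 0.0189; check Q = 2623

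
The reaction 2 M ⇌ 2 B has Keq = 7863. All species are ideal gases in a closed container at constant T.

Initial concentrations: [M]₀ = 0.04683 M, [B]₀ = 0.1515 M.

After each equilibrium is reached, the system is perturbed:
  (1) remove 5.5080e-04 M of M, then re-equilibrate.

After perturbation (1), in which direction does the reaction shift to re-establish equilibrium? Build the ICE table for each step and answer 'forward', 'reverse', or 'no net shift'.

Direction: reverse

Q₀ = 10.47 vs Keq = 7863 ⇒ Q<K, forward
Step 1:
                    M           B
  I           0.04683      0.1515
  C          -0.04462     0.04462
  E          0.002212      0.1961
  solve Keq expr → x = 0.02231; check Q = 7863
Then remove 5.5080e-04 M of M.
Step 2:
                    M           B
  I          0.001661      0.1961
  C        5.4466e-04 -5.4466e-04
  E          0.002206      0.1956
  solve Keq expr → x = -2.7233e-04; check Q = 7863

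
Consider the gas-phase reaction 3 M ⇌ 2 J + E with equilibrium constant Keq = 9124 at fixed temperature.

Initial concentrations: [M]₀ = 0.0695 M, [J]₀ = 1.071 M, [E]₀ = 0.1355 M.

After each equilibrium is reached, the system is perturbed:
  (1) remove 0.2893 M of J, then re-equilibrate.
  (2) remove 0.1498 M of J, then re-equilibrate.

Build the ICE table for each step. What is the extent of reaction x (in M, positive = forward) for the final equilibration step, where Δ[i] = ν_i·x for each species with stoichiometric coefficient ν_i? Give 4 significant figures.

Q₀ = 463 vs Keq = 9124 ⇒ Q<K, forward
Step 1:
                  M         J         E
  Initial    0.0695     1.071    0.1355
  Change   -0.04244   0.02829   0.01415
  Equil     0.02706     1.099    0.1496
  solve Keq expr → x = 0.01415; check Q = 9124
Then remove 0.2893 M of J.
Step 2:
                  M         J         E
  Initial   0.02706      0.81    0.1496
  Change  -0.004847  0.003231  0.001616
  Equil     0.02222    0.8132    0.1513
  solve Keq expr → x = 0.001616; check Q = 9124
Then remove 0.1498 M of J.
Step 3:
                  M         J         E
  Initial   0.02222    0.6634    0.1513
  Change  -0.002745   0.00183 9.1494e-04
  Equil     0.01947    0.6653    0.1522
  solve Keq expr → x = 9.1494e-04; check Q = 9124

x = 9.1494e-04 M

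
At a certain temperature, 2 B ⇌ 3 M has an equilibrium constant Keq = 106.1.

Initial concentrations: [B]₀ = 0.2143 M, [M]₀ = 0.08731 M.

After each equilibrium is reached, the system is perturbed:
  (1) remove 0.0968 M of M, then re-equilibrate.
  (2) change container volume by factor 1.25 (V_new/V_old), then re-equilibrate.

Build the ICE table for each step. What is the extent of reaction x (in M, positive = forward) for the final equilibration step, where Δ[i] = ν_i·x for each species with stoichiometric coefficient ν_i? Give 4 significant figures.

Q₀ = 0.01449 vs Keq = 106.1 ⇒ Q<K, forward
Step 1:
                   B          M
  Initial     0.2143    0.08731
  Change      -0.192      0.288
  Equil      0.02232     0.3753
  solve Keq expr → x = 0.09599; check Q = 106.1
Then remove 0.0968 M of M.
Step 2:
                   B          M
  Initial    0.02232     0.2785
  Change   -0.007213    0.01082
  Equil      0.01511     0.2893
  solve Keq expr → x = 0.003606; check Q = 106.1
Then change container volume by factor 1.25 (V_new/V_old).
Step 3:
                   B          M
  Initial    0.01209     0.2314
  Change   -0.001154   0.001732
  Equil      0.01093     0.2332
  solve Keq expr → x = 5.7717e-04; check Q = 106.1

x = 5.7717e-04 M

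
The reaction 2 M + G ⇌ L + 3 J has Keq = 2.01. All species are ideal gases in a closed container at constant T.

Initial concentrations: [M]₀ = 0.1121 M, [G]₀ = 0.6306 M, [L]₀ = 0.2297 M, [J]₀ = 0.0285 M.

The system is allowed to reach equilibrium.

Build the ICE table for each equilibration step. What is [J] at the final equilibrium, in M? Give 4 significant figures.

Q₀ = 6.7101e-04 vs Keq = 2.01 ⇒ Q<K, forward
Step 1:
                  M         G         L         J
  init       0.1121    0.6306    0.2297    0.0285
  Δ        -0.08331  -0.04166   0.04166     0.125
  eq        0.02879    0.5889    0.2714    0.1535
  solve Keq expr → x = 0.04166; check Q = 2.01

[J]_eq = 0.1535 M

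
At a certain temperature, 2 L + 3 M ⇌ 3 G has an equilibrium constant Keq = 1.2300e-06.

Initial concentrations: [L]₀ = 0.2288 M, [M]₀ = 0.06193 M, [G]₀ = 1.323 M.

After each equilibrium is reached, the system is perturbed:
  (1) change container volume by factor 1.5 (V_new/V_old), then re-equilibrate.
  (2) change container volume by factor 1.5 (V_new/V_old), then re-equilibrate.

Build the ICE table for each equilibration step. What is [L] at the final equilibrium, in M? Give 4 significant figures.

[L]_eq = 0.491 M

Q₀ = 1.8624e+05 vs Keq = 1.2300e-06 ⇒ Q>K, reverse
Step 1:
                  L         M         G
  init       0.2288   0.06193     1.323
  Δ          0.8716     1.307    -1.307
  eq            1.1     1.369   0.01564
  solve Keq expr → x = -0.4358; check Q = 1.2300e-06
Then change container volume by factor 1.5 (V_new/V_old).
Step 2:
                  L         M         G
  init       0.7336    0.9129   0.01042
  Δ        0.001624  0.002436 -0.002436
  eq         0.7352    0.9153  0.007989
  solve Keq expr → x = -8.1206e-04; check Q = 1.2300e-06
Then change container volume by factor 1.5 (V_new/V_old).
Step 3:
                  L         M         G
  init       0.4901    0.6102  0.005326
  Δ       8.3234e-04  0.001249 -0.001249
  eq          0.491    0.6114  0.004077
  solve Keq expr → x = -4.1617e-04; check Q = 1.2300e-06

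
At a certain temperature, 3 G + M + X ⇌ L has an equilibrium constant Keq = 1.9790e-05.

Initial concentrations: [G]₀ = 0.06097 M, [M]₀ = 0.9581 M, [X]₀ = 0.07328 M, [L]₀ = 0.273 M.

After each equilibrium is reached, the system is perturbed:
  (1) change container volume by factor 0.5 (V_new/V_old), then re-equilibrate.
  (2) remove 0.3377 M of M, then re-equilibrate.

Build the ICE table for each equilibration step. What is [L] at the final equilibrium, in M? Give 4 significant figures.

Q₀ = 1.7156e+04 vs Keq = 1.9790e-05 ⇒ Q>K, reverse
Step 1:
                    G           M           X           L
  I           0.06097      0.9581     0.07328       0.273
  C             0.819       0.273       0.273      -0.273
  E              0.88       1.231      0.3463  5.7482e-06
  solve Keq expr → x = -0.273; check Q = 1.9790e-05
Then change container volume by factor 0.5 (V_new/V_old).
Step 2:
                    G           M           X           L
  I              1.76       2.462      0.6925  1.1496e-05
  C       -5.1668e-04 -1.7223e-04 -1.7223e-04  1.7223e-04
  E             1.759       2.462      0.6924  1.8372e-04
  solve Keq expr → x = 1.7223e-04; check Q = 1.9790e-05
Then remove 0.3377 M of M.
Step 3:
                    G           M           X           L
  I             1.759       2.124      0.6924  1.8372e-04
  C        7.5517e-05  2.5172e-05  2.5172e-05 -2.5172e-05
  E             1.759       2.124      0.6924  1.5855e-04
  solve Keq expr → x = -2.5172e-05; check Q = 1.9790e-05

[L]_eq = 1.5855e-04 M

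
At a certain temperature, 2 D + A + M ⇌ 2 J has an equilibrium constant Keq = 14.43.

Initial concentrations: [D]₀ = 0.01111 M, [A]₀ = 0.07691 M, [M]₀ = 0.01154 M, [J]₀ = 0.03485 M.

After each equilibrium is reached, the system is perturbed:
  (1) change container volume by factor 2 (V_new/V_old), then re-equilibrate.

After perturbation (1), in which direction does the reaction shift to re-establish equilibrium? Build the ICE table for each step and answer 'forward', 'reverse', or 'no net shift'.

Q₀ = 1.1086e+04 vs Keq = 14.43 ⇒ Q>K, reverse
Step 1:
                  D         A         M         J
  Initial   0.01111   0.07691   0.01154   0.03485
  Change    0.02776   0.01388   0.01388  -0.02776
  Equil     0.03887   0.09079   0.02542  0.007093
  solve Keq expr → x = -0.01388; check Q = 14.43
Then change container volume by factor 2 (V_new/V_old).
Step 2:
                  D         A         M         J
  Initial   0.01943   0.04539   0.01271  0.003546
  Change   0.001557 7.7827e-04 7.7827e-04 -0.001557
  Equil     0.02099   0.04617   0.01349   0.00199
  solve Keq expr → x = -7.7827e-04; check Q = 14.43

Direction: reverse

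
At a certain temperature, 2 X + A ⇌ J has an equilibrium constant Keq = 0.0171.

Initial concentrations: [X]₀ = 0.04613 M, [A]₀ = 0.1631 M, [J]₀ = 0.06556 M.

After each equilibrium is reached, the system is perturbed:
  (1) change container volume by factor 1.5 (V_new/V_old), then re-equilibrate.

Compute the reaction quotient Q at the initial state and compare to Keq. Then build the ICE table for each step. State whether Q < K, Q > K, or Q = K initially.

Q₀ = 188.9; Q > K (proceeds reverse)

Q₀ = 188.9 vs Keq = 0.0171 ⇒ Q>K, reverse
Step 1:
                  X         A         J
  init      0.04613    0.1631   0.06556
  Δ          0.1309   0.06544  -0.06544
  eq          0.177    0.2285 1.2244e-04
  solve Keq expr → x = -0.06544; check Q = 0.0171
Then change container volume by factor 1.5 (V_new/V_old).
Step 2:
                  X         A         J
  init        0.118    0.1524 8.1627e-05
  Δ       9.0564e-05 4.5282e-05 -4.5282e-05
  eq         0.1181    0.1524 3.6345e-05
  solve Keq expr → x = -4.5282e-05; check Q = 0.0171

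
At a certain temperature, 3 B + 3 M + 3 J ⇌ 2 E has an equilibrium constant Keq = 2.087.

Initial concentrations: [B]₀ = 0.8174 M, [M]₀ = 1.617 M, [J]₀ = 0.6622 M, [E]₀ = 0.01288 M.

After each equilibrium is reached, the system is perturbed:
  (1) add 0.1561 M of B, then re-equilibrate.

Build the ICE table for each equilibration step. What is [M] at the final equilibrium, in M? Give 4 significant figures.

[M]_eq = 1.297 M

Q₀ = 2.4742e-04 vs Keq = 2.087 ⇒ Q<K, forward
Step 1:
                    B           M           J           E
  I            0.8174       1.617      0.6622     0.01288
  C           -0.2837     -0.2837     -0.2837      0.1891
  E            0.5337       1.333      0.3785       0.202
  solve Keq expr → x = 0.09455; check Q = 2.087
Then add 0.1561 M of B.
Step 2:
                    B           M           J           E
  I            0.6898       1.333      0.3785       0.202
  C          -0.03611    -0.03611    -0.03611     0.02407
  E            0.6537       1.297      0.3424      0.2261
  solve Keq expr → x = 0.01204; check Q = 2.087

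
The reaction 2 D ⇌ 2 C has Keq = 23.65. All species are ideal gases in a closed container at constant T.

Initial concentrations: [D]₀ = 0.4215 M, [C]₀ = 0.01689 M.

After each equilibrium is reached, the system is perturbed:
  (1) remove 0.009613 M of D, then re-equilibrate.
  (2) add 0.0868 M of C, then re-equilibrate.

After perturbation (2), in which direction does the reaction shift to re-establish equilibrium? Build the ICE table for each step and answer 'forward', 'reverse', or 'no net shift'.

Direction: reverse

Q₀ = 0.001606 vs Keq = 23.65 ⇒ Q<K, forward
Step 1:
                   D          C
  init        0.4215    0.01689
  Δ          -0.3467     0.3467
  eq         0.07477     0.3636
  solve Keq expr → x = 0.1734; check Q = 23.65
Then remove 0.009613 M of D.
Step 2:
                   D          C
  init       0.06516     0.3636
  Δ         0.007973  -0.007973
  eq         0.07313     0.3556
  solve Keq expr → x = -0.003987; check Q = 23.65
Then add 0.0868 M of C.
Step 3:
                   D          C
  init       0.07313     0.4424
  Δ           0.0148    -0.0148
  eq         0.08794     0.4276
  solve Keq expr → x = -0.007402; check Q = 23.65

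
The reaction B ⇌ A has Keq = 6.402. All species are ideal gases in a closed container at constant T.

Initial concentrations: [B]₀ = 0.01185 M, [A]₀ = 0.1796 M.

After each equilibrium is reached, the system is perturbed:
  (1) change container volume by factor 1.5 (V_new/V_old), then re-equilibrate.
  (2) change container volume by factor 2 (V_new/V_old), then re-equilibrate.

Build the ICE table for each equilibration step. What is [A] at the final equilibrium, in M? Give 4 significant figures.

Q₀ = 15.16 vs Keq = 6.402 ⇒ Q>K, reverse
Step 1:
                  B         A
  Initial   0.01185    0.1796
  Change    0.01401  -0.01401
  Equil     0.02586    0.1656
  solve Keq expr → x = -0.01401; check Q = 6.402
Then change container volume by factor 1.5 (V_new/V_old).
Step 2:
                  B         A
  Initial   0.01724    0.1104
  Change          0         0
  Equil     0.01724    0.1104
  solve Keq expr → x = 0; check Q = 6.402
Then change container volume by factor 2 (V_new/V_old).
Step 3:
                  B         A
  Initial  0.008622    0.0552
  Change          0         0
  Equil    0.008622    0.0552
  solve Keq expr → x = 0; check Q = 6.402

[A]_eq = 0.0552 M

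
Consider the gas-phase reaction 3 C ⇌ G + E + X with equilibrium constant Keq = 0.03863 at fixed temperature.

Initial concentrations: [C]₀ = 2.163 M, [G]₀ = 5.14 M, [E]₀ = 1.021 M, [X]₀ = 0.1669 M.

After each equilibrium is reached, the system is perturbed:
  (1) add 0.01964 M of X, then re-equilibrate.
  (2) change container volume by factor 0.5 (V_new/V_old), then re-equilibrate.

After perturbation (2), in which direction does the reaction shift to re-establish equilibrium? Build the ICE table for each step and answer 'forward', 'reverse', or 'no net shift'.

Direction: no net shift

Q₀ = 0.08655 vs Keq = 0.03863 ⇒ Q>K, reverse
Step 1:
                  C         G         E         X
  I           2.163      5.14     1.021    0.1669
  C          0.1901  -0.06337  -0.06337  -0.06337
  E           2.353     5.077    0.9576    0.1035
  solve Keq expr → x = -0.06337; check Q = 0.03863
Then add 0.01964 M of X.
Step 2:
                  C         G         E         X
  I           2.353     5.077    0.9576    0.1232
  C         0.03828  -0.01276  -0.01276  -0.01276
  E           2.391     5.064    0.9449    0.1104
  solve Keq expr → x = -0.01276; check Q = 0.03863
Then change container volume by factor 0.5 (V_new/V_old).
Step 3:
                  C         G         E         X
  I           4.783     10.13      1.89    0.2208
  C               0         0         0         0
  E           4.783     10.13      1.89    0.2208
  solve Keq expr → x = 0; check Q = 0.03863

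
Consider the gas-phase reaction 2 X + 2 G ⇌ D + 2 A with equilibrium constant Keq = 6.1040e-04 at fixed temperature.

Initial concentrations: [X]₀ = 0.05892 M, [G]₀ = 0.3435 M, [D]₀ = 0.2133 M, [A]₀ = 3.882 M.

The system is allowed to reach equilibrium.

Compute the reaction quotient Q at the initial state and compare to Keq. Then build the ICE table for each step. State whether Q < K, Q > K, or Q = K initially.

Q₀ = 7847; Q > K (proceeds reverse)

Q₀ = 7847 vs Keq = 6.1040e-04 ⇒ Q>K, reverse
Step 1:
                    X           G           D           A
  I           0.05892      0.3435      0.2133       3.882
  C            0.4266      0.4266     -0.2133     -0.4266
  E            0.4855      0.7701  7.1463e-06       3.455
  solve Keq expr → x = -0.2133; check Q = 6.1040e-04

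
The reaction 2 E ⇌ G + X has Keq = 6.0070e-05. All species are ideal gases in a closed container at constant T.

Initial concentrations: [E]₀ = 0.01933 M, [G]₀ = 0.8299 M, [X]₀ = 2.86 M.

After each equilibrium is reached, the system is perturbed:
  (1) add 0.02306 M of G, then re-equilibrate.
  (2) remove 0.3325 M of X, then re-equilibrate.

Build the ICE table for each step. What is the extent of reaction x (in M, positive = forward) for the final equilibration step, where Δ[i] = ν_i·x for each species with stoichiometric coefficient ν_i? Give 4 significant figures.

x = 1.7678e-05 M

Q₀ = 6352 vs Keq = 6.0070e-05 ⇒ Q>K, reverse
Step 1:
                   E          G          X
  Initial    0.01933     0.8299       2.86
  Change        1.66    -0.8298    -0.8298
  Equil        1.679 8.3407e-05       2.03
  solve Keq expr → x = -0.8298; check Q = 6.0070e-05
Then add 0.02306 M of G.
Step 2:
                   E          G          X
  Initial      1.679    0.02314       2.03
  Change     0.04611   -0.02305   -0.02305
  Equil        1.725 8.9063e-05      2.007
  solve Keq expr → x = -0.02305; check Q = 6.0070e-05
Then remove 0.3325 M of X.
Step 3:
                   E          G          X
  Initial      1.725 8.9063e-05      1.675
  Change  -3.5356e-05 1.7678e-05 1.7678e-05
  Equil        1.725 1.0674e-04      1.675
  solve Keq expr → x = 1.7678e-05; check Q = 6.0070e-05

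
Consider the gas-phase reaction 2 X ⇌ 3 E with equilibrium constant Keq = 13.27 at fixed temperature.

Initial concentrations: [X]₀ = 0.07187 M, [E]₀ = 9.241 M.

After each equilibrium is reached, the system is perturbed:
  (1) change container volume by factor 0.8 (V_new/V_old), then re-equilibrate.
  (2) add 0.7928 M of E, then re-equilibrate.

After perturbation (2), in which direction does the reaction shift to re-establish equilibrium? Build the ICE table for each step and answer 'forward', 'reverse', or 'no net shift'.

Direction: reverse

Q₀ = 1.5278e+05 vs Keq = 13.27 ⇒ Q>K, reverse
Step 1:
                  X         E
  Initial   0.07187     9.241
  Change      2.899    -4.348
  Equil       2.971     4.893
  solve Keq expr → x = -1.449; check Q = 13.27
Then change container volume by factor 0.8 (V_new/V_old).
Step 2:
                  X         E
  Initial     3.714     6.116
  Change     0.1746   -0.2618
  Equil       3.888     5.854
  solve Keq expr → x = -0.08728; check Q = 13.27
Then add 0.7928 M of E.
Step 3:
                  X         E
  Initial     3.888     6.647
  Change     0.3183   -0.4775
  Equil       4.206     6.169
  solve Keq expr → x = -0.1592; check Q = 13.27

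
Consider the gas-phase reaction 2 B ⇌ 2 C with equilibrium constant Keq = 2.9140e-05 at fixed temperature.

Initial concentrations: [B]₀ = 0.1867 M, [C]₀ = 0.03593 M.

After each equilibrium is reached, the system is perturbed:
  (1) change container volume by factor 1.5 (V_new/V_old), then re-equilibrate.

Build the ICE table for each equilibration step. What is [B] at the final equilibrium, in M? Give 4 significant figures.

Q₀ = 0.03704 vs Keq = 2.9140e-05 ⇒ Q>K, reverse
Step 1:
                    B           C
  init         0.1867     0.03593
  Δ           0.03473    -0.03473
  eq           0.2214    0.001195
  solve Keq expr → x = -0.01737; check Q = 2.9140e-05
Then change container volume by factor 1.5 (V_new/V_old).
Step 2:
                    B           C
  init         0.1476  7.9689e-04
  Δ                 0           0
  eq           0.1476  7.9689e-04
  solve Keq expr → x = 0; check Q = 2.9140e-05

[B]_eq = 0.1476 M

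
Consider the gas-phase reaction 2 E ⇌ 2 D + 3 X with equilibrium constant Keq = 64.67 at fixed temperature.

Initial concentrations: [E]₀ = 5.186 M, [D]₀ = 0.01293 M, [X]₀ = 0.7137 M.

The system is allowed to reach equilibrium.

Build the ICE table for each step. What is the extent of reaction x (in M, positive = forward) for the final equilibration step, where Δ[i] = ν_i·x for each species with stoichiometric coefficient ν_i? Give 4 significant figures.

x = 1.214 M

Q₀ = 2.2598e-06 vs Keq = 64.67 ⇒ Q<K, forward
Step 1:
                   E          D          X
  init         5.186    0.01293     0.7137
  Δ           -2.428      2.428      3.641
  eq           2.758      2.441      4.355
  solve Keq expr → x = 1.214; check Q = 64.67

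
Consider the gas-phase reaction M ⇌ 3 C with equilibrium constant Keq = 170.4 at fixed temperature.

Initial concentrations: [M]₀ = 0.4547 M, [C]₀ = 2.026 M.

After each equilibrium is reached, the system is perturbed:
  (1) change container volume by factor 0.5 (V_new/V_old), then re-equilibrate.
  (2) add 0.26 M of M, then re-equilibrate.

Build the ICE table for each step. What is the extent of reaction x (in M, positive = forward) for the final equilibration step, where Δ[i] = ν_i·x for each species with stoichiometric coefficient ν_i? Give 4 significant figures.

x = 0.1124 M

Q₀ = 18.29 vs Keq = 170.4 ⇒ Q<K, forward
Step 1:
                    M           C
  Initial      0.4547       2.026
  Change      -0.3053      0.9159
  Equil        0.1494       2.942
  solve Keq expr → x = 0.3053; check Q = 170.4
Then change container volume by factor 0.5 (V_new/V_old).
Step 2:
                    M           C
  Initial      0.2988       5.884
  Change       0.3563      -1.069
  Equil        0.6551       4.815
  solve Keq expr → x = -0.3563; check Q = 170.4
Then add 0.26 M of M.
Step 3:
                    M           C
  Initial      0.9151       4.815
  Change      -0.1124      0.3373
  Equil        0.8026       5.152
  solve Keq expr → x = 0.1124; check Q = 170.4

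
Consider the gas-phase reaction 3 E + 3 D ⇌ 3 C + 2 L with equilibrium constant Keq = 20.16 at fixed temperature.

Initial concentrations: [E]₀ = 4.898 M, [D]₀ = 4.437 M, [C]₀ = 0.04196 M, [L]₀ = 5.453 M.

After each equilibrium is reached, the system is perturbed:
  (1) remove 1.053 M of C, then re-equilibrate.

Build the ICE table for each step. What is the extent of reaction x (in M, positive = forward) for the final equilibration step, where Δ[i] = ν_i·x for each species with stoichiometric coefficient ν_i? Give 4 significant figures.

Q₀ = 2.1402e-07 vs Keq = 20.16 ⇒ Q<K, forward
Step 1:
                   E          D          C          L
  init         4.898      4.437    0.04196      5.453
  Δ           -2.708     -2.708      2.708      1.805
  eq            2.19      1.729       2.75      7.258
  solve Keq expr → x = 0.9026; check Q = 20.16
Then remove 1.053 M of C.
Step 2:
                   E          D          C          L
  init          2.19      1.729      1.697      7.258
  Δ          -0.2798    -0.2798     0.2798     0.1866
  eq            1.91      1.449      1.977      7.445
  solve Keq expr → x = 0.09328; check Q = 20.16

x = 0.09328 M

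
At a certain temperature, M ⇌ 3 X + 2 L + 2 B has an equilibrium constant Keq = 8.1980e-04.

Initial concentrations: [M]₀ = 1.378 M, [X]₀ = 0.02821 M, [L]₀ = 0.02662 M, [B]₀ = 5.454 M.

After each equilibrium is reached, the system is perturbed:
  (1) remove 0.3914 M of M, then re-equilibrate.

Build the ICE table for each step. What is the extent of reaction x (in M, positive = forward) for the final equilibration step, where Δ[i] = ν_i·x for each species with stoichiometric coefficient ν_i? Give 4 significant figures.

x = -0.003325 M

Q₀ = 3.4340e-07 vs Keq = 8.1980e-04 ⇒ Q<K, forward
Step 1:
                   M          X          L          B
  init         1.378    0.02821    0.02662      5.454
  Δ         -0.03967      0.119    0.07935    0.07935
  eq           1.338     0.1472      0.106      5.533
  solve Keq expr → x = 0.03967; check Q = 8.1980e-04
Then remove 0.3914 M of M.
Step 2:
                   M          X          L          B
  init        0.9469     0.1472      0.106      5.533
  Δ         0.003325  -0.009974  -0.006649  -0.006649
  eq          0.9503     0.1373    0.09932      5.527
  solve Keq expr → x = -0.003325; check Q = 8.1980e-04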